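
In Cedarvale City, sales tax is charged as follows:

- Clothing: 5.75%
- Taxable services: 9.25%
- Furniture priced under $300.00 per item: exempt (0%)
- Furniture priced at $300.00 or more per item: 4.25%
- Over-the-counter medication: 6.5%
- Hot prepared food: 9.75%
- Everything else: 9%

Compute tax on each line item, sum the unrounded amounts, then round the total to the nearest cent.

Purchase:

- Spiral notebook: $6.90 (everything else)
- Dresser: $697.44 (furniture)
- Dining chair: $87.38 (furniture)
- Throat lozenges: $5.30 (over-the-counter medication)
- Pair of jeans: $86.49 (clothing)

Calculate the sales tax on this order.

Spiral notebook $6.90: everything else → 9% → $0.621
Dresser $697.44: furniture, $300.00 or more → 4.25% → $29.6412
Dining chair $87.38: furniture, under $300.00 → 0% → $0.00
Throat lozenges $5.30: over-the-counter medication → 6.5% → $0.3445
Pair of jeans $86.49: clothing → 5.75% → $4.973175
Unrounded tax sum = $35.579875 → $35.58

$35.58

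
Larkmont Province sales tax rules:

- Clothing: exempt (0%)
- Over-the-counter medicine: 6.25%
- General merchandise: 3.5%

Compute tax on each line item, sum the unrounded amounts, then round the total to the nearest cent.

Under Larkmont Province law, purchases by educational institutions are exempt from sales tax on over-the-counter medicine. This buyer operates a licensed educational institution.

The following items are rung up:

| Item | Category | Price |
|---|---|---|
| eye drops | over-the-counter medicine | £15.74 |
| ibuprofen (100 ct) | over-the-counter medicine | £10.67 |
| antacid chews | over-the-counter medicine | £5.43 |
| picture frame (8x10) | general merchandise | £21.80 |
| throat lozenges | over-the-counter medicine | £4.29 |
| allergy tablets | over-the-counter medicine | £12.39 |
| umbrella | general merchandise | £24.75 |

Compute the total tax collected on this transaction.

£1.63

Eye drops £15.74: over-the-counter medicine, buyer-exempt → 0% → £0.00
Ibuprofen (100 ct) £10.67: over-the-counter medicine, buyer-exempt → 0% → £0.00
Antacid chews £5.43: over-the-counter medicine, buyer-exempt → 0% → £0.00
Picture frame (8x10) £21.80: general merchandise → 3.5% → £0.763
Throat lozenges £4.29: over-the-counter medicine, buyer-exempt → 0% → £0.00
Allergy tablets £12.39: over-the-counter medicine, buyer-exempt → 0% → £0.00
Umbrella £24.75: general merchandise → 3.5% → £0.86625
Unrounded tax sum = £1.62925 → £1.63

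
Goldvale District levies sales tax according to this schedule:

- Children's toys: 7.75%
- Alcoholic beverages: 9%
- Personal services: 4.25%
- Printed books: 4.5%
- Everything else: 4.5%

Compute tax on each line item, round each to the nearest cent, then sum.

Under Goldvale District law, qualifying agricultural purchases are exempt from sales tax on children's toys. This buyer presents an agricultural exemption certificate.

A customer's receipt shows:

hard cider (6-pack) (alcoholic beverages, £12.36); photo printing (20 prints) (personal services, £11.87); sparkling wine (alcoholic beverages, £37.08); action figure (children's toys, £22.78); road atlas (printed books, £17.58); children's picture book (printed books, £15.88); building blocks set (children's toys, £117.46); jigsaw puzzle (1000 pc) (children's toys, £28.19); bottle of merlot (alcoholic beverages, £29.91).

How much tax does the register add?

£9.14

Hard cider (6-pack) £12.36: alcoholic beverages → 9% → £1.11
Photo printing (20 prints) £11.87: personal services → 4.25% → £0.50
Sparkling wine £37.08: alcoholic beverages → 9% → £3.34
Action figure £22.78: children's toys, buyer-exempt → 0% → £0.00
Road atlas £17.58: printed books → 4.5% → £0.79
Children's picture book £15.88: printed books → 4.5% → £0.71
Building blocks set £117.46: children's toys, buyer-exempt → 0% → £0.00
Jigsaw puzzle (1000 pc) £28.19: children's toys, buyer-exempt → 0% → £0.00
Bottle of merlot £29.91: alcoholic beverages → 9% → £2.69
Total tax = £1.11 + £0.50 + £3.34 + £0.79 + £0.71 + £2.69 = £9.14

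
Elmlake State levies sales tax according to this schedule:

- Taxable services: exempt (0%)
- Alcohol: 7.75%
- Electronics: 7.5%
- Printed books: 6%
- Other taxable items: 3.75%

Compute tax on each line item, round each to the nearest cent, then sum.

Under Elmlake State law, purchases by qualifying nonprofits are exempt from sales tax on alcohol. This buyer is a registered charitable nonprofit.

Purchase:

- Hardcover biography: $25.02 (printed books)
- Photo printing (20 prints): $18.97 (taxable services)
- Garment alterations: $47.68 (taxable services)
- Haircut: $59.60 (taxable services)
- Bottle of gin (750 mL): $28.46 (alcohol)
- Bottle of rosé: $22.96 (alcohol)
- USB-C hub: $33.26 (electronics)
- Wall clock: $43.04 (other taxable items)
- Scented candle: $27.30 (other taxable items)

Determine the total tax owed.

Hardcover biography $25.02: printed books → 6% → $1.50
Photo printing (20 prints) $18.97: taxable services → 0% → $0.00
Garment alterations $47.68: taxable services → 0% → $0.00
Haircut $59.60: taxable services → 0% → $0.00
Bottle of gin (750 mL) $28.46: alcohol, buyer-exempt → 0% → $0.00
Bottle of rosé $22.96: alcohol, buyer-exempt → 0% → $0.00
USB-C hub $33.26: electronics → 7.5% → $2.49
Wall clock $43.04: other taxable items → 3.75% → $1.61
Scented candle $27.30: other taxable items → 3.75% → $1.02
Total tax = $1.50 + $2.49 + $1.61 + $1.02 = $6.62

$6.62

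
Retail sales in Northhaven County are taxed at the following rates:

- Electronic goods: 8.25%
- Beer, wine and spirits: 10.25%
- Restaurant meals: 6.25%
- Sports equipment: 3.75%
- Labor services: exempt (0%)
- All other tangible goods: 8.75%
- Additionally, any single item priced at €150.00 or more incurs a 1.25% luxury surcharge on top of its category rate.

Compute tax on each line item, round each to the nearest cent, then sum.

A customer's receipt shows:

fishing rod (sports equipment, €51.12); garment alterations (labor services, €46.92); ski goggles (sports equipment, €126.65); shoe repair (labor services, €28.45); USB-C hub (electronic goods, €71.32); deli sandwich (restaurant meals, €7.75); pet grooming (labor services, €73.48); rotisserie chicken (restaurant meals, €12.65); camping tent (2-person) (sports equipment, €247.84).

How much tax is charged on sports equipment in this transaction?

€19.06

Fishing rod €51.12: sports equipment → 3.75% → €1.92
Ski goggles €126.65: sports equipment → 3.75% → €4.75
Camping tent (2-person) €247.84: sports equipment → 3.75% + 1.25% surcharge = 5% → €12.39
Tax on sports equipment = €1.92 + €4.75 + €12.39 = €19.06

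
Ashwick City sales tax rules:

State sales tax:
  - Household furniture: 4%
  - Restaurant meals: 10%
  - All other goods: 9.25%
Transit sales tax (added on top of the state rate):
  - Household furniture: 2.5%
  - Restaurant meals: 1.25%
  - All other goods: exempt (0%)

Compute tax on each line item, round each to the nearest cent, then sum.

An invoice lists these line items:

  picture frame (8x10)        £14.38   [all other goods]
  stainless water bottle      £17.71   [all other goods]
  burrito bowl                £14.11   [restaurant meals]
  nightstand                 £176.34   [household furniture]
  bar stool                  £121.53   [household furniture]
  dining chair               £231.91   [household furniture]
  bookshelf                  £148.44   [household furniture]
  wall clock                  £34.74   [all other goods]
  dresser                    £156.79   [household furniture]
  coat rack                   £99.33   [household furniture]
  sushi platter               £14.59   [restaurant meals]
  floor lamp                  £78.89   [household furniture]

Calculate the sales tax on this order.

£75.27

Picture frame (8x10) £14.38: all other goods → 9.25% + 0% transit = 9.25% → £1.33
Stainless water bottle £17.71: all other goods → 9.25% + 0% transit = 9.25% → £1.64
Burrito bowl £14.11: restaurant meals → 10% + 1.25% transit = 11.25% → £1.59
Nightstand £176.34: household furniture → 4% + 2.5% transit = 6.5% → £11.46
Bar stool £121.53: household furniture → 4% + 2.5% transit = 6.5% → £7.90
Dining chair £231.91: household furniture → 4% + 2.5% transit = 6.5% → £15.07
Bookshelf £148.44: household furniture → 4% + 2.5% transit = 6.5% → £9.65
Wall clock £34.74: all other goods → 9.25% + 0% transit = 9.25% → £3.21
Dresser £156.79: household furniture → 4% + 2.5% transit = 6.5% → £10.19
Coat rack £99.33: household furniture → 4% + 2.5% transit = 6.5% → £6.46
Sushi platter £14.59: restaurant meals → 10% + 1.25% transit = 11.25% → £1.64
Floor lamp £78.89: household furniture → 4% + 2.5% transit = 6.5% → £5.13
Total tax = £1.33 + £1.64 + £1.59 + £11.46 + £7.90 + £15.07 + £9.65 + £3.21 + £10.19 + £6.46 + £1.64 + £5.13 = £75.27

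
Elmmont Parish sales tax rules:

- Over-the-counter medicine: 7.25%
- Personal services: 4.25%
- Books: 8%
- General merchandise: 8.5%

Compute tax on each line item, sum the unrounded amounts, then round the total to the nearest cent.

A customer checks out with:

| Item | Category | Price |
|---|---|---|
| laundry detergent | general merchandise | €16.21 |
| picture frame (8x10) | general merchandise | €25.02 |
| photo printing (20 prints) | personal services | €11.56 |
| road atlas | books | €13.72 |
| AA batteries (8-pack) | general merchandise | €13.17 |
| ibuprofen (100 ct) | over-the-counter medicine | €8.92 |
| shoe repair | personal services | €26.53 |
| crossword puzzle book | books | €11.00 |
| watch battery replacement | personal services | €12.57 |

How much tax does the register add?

Laundry detergent €16.21: general merchandise → 8.5% → €1.37785
Picture frame (8x10) €25.02: general merchandise → 8.5% → €2.1267
Photo printing (20 prints) €11.56: personal services → 4.25% → €0.4913
Road atlas €13.72: books → 8% → €1.0976
AA batteries (8-pack) €13.17: general merchandise → 8.5% → €1.11945
Ibuprofen (100 ct) €8.92: over-the-counter medicine → 7.25% → €0.6467
Shoe repair €26.53: personal services → 4.25% → €1.127525
Crossword puzzle book €11.00: books → 8% → €0.88
Watch battery replacement €12.57: personal services → 4.25% → €0.534225
Unrounded tax sum = €9.40135 → €9.40

€9.40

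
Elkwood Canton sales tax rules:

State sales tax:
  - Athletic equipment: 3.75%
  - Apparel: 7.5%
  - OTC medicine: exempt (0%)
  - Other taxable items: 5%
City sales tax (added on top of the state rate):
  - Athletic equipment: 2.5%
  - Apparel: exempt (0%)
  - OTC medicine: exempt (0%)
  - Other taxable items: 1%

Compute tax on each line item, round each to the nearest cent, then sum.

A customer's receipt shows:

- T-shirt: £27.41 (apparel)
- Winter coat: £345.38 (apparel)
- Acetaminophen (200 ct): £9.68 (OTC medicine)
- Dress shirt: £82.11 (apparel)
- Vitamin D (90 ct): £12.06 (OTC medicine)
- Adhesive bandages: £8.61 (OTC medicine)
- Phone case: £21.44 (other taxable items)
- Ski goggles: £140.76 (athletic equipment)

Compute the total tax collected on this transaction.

T-shirt £27.41: apparel → 7.5% + 0% city = 7.5% → £2.06
Winter coat £345.38: apparel → 7.5% + 0% city = 7.5% → £25.90
Acetaminophen (200 ct) £9.68: OTC medicine → 0% + 0% city = 0% → £0.00
Dress shirt £82.11: apparel → 7.5% + 0% city = 7.5% → £6.16
Vitamin D (90 ct) £12.06: OTC medicine → 0% + 0% city = 0% → £0.00
Adhesive bandages £8.61: OTC medicine → 0% + 0% city = 0% → £0.00
Phone case £21.44: other taxable items → 5% + 1% city = 6% → £1.29
Ski goggles £140.76: athletic equipment → 3.75% + 2.5% city = 6.25% → £8.80
Total tax = £2.06 + £25.90 + £6.16 + £1.29 + £8.80 = £44.21

£44.21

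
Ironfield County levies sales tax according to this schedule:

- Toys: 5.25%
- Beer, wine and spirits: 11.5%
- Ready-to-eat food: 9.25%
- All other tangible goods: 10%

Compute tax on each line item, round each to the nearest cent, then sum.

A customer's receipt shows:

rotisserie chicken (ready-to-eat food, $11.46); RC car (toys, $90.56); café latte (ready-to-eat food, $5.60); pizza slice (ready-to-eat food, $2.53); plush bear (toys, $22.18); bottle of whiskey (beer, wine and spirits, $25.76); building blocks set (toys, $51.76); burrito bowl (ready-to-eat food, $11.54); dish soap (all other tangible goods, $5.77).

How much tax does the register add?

Rotisserie chicken $11.46: ready-to-eat food → 9.25% → $1.06
RC car $90.56: toys → 5.25% → $4.75
Café latte $5.60: ready-to-eat food → 9.25% → $0.52
Pizza slice $2.53: ready-to-eat food → 9.25% → $0.23
Plush bear $22.18: toys → 5.25% → $1.16
Bottle of whiskey $25.76: beer, wine and spirits → 11.5% → $2.96
Building blocks set $51.76: toys → 5.25% → $2.72
Burrito bowl $11.54: ready-to-eat food → 9.25% → $1.07
Dish soap $5.77: all other tangible goods → 10% → $0.58
Total tax = $1.06 + $4.75 + $0.52 + $0.23 + $1.16 + $2.96 + $2.72 + $1.07 + $0.58 = $15.05

$15.05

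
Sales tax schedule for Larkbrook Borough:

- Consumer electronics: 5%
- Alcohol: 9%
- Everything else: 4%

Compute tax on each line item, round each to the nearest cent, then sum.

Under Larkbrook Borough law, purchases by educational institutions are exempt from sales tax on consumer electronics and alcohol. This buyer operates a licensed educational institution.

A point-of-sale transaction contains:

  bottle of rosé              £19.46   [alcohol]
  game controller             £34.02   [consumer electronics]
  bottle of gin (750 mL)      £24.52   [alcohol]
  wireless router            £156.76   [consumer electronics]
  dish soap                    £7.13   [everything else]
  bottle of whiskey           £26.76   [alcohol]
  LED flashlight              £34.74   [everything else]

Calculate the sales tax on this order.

£1.68

Bottle of rosé £19.46: alcohol, buyer-exempt → 0% → £0.00
Game controller £34.02: consumer electronics, buyer-exempt → 0% → £0.00
Bottle of gin (750 mL) £24.52: alcohol, buyer-exempt → 0% → £0.00
Wireless router £156.76: consumer electronics, buyer-exempt → 0% → £0.00
Dish soap £7.13: everything else → 4% → £0.29
Bottle of whiskey £26.76: alcohol, buyer-exempt → 0% → £0.00
LED flashlight £34.74: everything else → 4% → £1.39
Total tax = £0.29 + £1.39 = £1.68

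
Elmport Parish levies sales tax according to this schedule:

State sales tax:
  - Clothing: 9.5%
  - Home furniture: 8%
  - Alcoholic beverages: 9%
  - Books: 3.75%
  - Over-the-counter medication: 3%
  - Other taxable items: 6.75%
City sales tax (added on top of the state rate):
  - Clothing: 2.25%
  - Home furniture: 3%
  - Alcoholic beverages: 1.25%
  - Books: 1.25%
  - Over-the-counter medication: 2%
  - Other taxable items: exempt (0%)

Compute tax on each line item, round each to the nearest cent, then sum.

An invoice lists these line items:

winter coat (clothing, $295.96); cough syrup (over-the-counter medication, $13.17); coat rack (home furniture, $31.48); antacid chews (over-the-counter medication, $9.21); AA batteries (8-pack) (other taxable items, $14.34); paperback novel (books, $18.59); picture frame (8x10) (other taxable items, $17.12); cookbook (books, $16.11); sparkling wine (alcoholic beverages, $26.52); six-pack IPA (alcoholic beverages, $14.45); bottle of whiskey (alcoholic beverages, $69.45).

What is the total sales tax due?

Winter coat $295.96: clothing → 9.5% + 2.25% city = 11.75% → $34.78
Cough syrup $13.17: over-the-counter medication → 3% + 2% city = 5% → $0.66
Coat rack $31.48: home furniture → 8% + 3% city = 11% → $3.46
Antacid chews $9.21: over-the-counter medication → 3% + 2% city = 5% → $0.46
AA batteries (8-pack) $14.34: other taxable items → 6.75% + 0% city = 6.75% → $0.97
Paperback novel $18.59: books → 3.75% + 1.25% city = 5% → $0.93
Picture frame (8x10) $17.12: other taxable items → 6.75% + 0% city = 6.75% → $1.16
Cookbook $16.11: books → 3.75% + 1.25% city = 5% → $0.81
Sparkling wine $26.52: alcoholic beverages → 9% + 1.25% city = 10.25% → $2.72
Six-pack IPA $14.45: alcoholic beverages → 9% + 1.25% city = 10.25% → $1.48
Bottle of whiskey $69.45: alcoholic beverages → 9% + 1.25% city = 10.25% → $7.12
Total tax = $34.78 + $0.66 + $3.46 + $0.46 + $0.97 + $0.93 + $1.16 + $0.81 + $2.72 + $1.48 + $7.12 = $54.55

$54.55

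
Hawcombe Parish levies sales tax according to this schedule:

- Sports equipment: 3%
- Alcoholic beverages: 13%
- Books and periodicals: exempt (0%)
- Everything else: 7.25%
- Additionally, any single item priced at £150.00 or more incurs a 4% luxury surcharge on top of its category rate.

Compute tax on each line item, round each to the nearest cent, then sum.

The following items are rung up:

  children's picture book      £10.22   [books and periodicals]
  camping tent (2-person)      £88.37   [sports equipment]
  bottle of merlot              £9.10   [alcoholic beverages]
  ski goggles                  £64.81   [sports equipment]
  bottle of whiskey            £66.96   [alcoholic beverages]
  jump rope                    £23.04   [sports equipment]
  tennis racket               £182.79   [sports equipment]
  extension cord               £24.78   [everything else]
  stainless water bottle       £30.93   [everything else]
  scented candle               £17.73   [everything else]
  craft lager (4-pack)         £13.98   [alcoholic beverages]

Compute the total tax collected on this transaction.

£35.11

Children's picture book £10.22: books and periodicals → 0% → £0.00
Camping tent (2-person) £88.37: sports equipment → 3% → £2.65
Bottle of merlot £9.10: alcoholic beverages → 13% → £1.18
Ski goggles £64.81: sports equipment → 3% → £1.94
Bottle of whiskey £66.96: alcoholic beverages → 13% → £8.70
Jump rope £23.04: sports equipment → 3% → £0.69
Tennis racket £182.79: sports equipment → 3% + 4% surcharge = 7% → £12.80
Extension cord £24.78: everything else → 7.25% → £1.80
Stainless water bottle £30.93: everything else → 7.25% → £2.24
Scented candle £17.73: everything else → 7.25% → £1.29
Craft lager (4-pack) £13.98: alcoholic beverages → 13% → £1.82
Total tax = £2.65 + £1.18 + £1.94 + £8.70 + £0.69 + £12.80 + £1.80 + £2.24 + £1.29 + £1.82 = £35.11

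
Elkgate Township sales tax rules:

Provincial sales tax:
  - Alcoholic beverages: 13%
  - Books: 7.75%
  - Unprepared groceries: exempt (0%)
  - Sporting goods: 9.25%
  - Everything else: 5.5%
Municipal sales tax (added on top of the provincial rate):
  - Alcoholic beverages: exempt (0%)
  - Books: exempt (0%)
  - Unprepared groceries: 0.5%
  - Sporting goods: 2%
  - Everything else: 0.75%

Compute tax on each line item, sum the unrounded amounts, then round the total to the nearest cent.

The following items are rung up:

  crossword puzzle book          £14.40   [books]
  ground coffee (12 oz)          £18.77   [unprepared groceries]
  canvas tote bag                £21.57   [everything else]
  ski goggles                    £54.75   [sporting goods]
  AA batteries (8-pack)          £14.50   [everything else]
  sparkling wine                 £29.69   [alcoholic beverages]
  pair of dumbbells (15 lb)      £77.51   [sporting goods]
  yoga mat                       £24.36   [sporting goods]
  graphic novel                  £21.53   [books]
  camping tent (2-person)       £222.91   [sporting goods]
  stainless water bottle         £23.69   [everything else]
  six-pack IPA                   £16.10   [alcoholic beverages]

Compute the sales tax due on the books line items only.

£2.78

Crossword puzzle book £14.40: books → 7.75% + 0% municipal = 7.75% → £1.116
Graphic novel £21.53: books → 7.75% + 0% municipal = 7.75% → £1.668575
Tax on books: unrounded sum = £2.784575 → £2.78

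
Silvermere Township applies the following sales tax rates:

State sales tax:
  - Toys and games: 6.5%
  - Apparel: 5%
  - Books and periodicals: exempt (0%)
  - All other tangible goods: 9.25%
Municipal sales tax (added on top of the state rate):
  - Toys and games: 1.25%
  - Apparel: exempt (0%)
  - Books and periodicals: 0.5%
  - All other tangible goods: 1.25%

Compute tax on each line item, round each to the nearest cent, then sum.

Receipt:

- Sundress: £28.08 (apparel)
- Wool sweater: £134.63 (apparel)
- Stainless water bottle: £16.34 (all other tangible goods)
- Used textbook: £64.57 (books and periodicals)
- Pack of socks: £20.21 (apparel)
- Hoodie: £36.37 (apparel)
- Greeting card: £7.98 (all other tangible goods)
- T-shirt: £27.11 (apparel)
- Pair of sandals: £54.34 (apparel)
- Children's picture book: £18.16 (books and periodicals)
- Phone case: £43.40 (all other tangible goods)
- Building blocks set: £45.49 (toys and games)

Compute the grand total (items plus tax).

£522.78

Sundress £28.08: apparel → 5% + 0% municipal = 5% → £1.40
Wool sweater £134.63: apparel → 5% + 0% municipal = 5% → £6.73
Stainless water bottle £16.34: all other tangible goods → 9.25% + 1.25% municipal = 10.5% → £1.72
Used textbook £64.57: books and periodicals → 0% + 0.5% municipal = 0.5% → £0.32
Pack of socks £20.21: apparel → 5% + 0% municipal = 5% → £1.01
Hoodie £36.37: apparel → 5% + 0% municipal = 5% → £1.82
Greeting card £7.98: all other tangible goods → 9.25% + 1.25% municipal = 10.5% → £0.84
T-shirt £27.11: apparel → 5% + 0% municipal = 5% → £1.36
Pair of sandals £54.34: apparel → 5% + 0% municipal = 5% → £2.72
Children's picture book £18.16: books and periodicals → 0% + 0.5% municipal = 0.5% → £0.09
Phone case £43.40: all other tangible goods → 9.25% + 1.25% municipal = 10.5% → £4.56
Building blocks set £45.49: toys and games → 6.5% + 1.25% municipal = 7.75% → £3.53
Subtotal = £496.68; tax = £26.10; total due = £522.78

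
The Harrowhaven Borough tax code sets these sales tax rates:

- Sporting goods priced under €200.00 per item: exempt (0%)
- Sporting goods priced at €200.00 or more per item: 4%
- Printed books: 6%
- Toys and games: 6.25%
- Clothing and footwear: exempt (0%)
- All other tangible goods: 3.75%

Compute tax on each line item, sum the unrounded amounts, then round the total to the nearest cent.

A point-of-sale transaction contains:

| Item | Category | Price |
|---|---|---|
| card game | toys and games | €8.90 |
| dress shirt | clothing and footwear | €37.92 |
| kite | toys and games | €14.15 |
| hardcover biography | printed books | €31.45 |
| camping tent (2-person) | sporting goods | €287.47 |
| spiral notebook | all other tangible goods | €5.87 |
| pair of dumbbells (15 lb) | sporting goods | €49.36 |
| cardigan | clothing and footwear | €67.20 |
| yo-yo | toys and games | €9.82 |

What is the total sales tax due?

Card game €8.90: toys and games → 6.25% → €0.55625
Dress shirt €37.92: clothing and footwear → 0% → €0.00
Kite €14.15: toys and games → 6.25% → €0.884375
Hardcover biography €31.45: printed books → 6% → €1.887
Camping tent (2-person) €287.47: sporting goods, €200.00 or more → 4% → €11.4988
Spiral notebook €5.87: all other tangible goods → 3.75% → €0.220125
Pair of dumbbells (15 lb) €49.36: sporting goods, under €200.00 → 0% → €0.00
Cardigan €67.20: clothing and footwear → 0% → €0.00
Yo-yo €9.82: toys and games → 6.25% → €0.61375
Unrounded tax sum = €15.6603 → €15.66

€15.66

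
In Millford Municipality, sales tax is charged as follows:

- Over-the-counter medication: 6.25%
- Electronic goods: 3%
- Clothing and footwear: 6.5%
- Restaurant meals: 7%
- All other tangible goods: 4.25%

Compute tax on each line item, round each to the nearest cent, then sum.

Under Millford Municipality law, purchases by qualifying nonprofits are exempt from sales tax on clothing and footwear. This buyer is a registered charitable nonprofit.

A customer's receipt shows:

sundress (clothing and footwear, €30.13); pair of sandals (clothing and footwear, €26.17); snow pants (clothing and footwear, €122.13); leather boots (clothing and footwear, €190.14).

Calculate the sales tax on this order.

€0.00

Sundress €30.13: clothing and footwear, buyer-exempt → 0% → €0.00
Pair of sandals €26.17: clothing and footwear, buyer-exempt → 0% → €0.00
Snow pants €122.13: clothing and footwear, buyer-exempt → 0% → €0.00
Leather boots €190.14: clothing and footwear, buyer-exempt → 0% → €0.00
Total tax = €0.00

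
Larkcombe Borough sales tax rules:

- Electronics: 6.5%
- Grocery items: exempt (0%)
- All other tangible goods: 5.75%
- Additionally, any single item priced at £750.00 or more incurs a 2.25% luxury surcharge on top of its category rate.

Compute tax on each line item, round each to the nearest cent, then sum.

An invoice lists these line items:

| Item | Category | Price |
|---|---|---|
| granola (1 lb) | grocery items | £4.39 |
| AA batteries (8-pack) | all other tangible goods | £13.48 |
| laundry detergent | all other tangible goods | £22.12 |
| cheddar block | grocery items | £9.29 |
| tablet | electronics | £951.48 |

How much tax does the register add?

Granola (1 lb) £4.39: grocery items → 0% → £0.00
AA batteries (8-pack) £13.48: all other tangible goods → 5.75% → £0.78
Laundry detergent £22.12: all other tangible goods → 5.75% → £1.27
Cheddar block £9.29: grocery items → 0% → £0.00
Tablet £951.48: electronics → 6.5% + 2.25% surcharge = 8.75% → £83.25
Total tax = £0.78 + £1.27 + £83.25 = £85.30

£85.30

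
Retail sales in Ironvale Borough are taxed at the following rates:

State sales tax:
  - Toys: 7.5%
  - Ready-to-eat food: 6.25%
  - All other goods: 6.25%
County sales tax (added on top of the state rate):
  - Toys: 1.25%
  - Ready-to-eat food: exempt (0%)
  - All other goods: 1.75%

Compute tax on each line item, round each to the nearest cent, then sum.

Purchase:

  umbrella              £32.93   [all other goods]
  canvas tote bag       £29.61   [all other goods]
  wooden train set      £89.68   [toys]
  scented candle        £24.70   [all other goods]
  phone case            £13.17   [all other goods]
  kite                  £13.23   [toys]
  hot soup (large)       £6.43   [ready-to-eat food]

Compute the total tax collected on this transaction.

£17.44

Umbrella £32.93: all other goods → 6.25% + 1.75% county = 8% → £2.63
Canvas tote bag £29.61: all other goods → 6.25% + 1.75% county = 8% → £2.37
Wooden train set £89.68: toys → 7.5% + 1.25% county = 8.75% → £7.85
Scented candle £24.70: all other goods → 6.25% + 1.75% county = 8% → £1.98
Phone case £13.17: all other goods → 6.25% + 1.75% county = 8% → £1.05
Kite £13.23: toys → 7.5% + 1.25% county = 8.75% → £1.16
Hot soup (large) £6.43: ready-to-eat food → 6.25% + 0% county = 6.25% → £0.40
Total tax = £2.63 + £2.37 + £7.85 + £1.98 + £1.05 + £1.16 + £0.40 = £17.44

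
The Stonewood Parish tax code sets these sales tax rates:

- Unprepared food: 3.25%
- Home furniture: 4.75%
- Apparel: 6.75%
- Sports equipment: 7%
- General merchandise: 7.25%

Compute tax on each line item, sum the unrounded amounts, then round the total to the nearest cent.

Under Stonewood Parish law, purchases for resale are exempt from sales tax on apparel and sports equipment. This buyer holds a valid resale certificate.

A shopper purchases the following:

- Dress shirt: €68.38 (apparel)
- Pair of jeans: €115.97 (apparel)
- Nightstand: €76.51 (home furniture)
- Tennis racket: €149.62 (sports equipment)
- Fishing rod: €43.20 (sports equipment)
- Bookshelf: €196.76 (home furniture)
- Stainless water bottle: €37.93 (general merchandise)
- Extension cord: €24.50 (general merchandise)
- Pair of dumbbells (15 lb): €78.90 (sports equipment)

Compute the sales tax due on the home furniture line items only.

Nightstand €76.51: home furniture → 4.75% → €3.634225
Bookshelf €196.76: home furniture → 4.75% → €9.3461
Tax on home furniture: unrounded sum = €12.980325 → €12.98

€12.98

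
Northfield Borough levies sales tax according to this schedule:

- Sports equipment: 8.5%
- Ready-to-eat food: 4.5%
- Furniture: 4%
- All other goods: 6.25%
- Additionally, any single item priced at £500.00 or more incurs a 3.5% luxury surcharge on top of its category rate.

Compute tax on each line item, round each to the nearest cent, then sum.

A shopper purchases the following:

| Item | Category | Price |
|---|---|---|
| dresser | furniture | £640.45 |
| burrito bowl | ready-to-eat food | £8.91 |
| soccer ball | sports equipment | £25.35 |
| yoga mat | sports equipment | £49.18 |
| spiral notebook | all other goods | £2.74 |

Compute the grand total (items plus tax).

£781.56

Dresser £640.45: furniture → 4% + 3.5% surcharge = 7.5% → £48.03
Burrito bowl £8.91: ready-to-eat food → 4.5% → £0.40
Soccer ball £25.35: sports equipment → 8.5% → £2.15
Yoga mat £49.18: sports equipment → 8.5% → £4.18
Spiral notebook £2.74: all other goods → 6.25% → £0.17
Subtotal = £726.63; tax = £54.93; total due = £781.56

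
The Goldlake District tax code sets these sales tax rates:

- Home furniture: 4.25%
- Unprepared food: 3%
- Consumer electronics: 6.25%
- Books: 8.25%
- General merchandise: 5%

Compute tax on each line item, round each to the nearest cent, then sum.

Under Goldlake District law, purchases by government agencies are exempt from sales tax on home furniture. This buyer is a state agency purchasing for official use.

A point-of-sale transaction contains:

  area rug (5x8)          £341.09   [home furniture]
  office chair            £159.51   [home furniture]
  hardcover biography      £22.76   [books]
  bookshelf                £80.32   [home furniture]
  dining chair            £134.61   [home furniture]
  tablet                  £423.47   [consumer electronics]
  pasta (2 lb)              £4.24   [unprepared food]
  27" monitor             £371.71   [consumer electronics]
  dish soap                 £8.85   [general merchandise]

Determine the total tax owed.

£52.15

Area rug (5x8) £341.09: home furniture, buyer-exempt → 0% → £0.00
Office chair £159.51: home furniture, buyer-exempt → 0% → £0.00
Hardcover biography £22.76: books → 8.25% → £1.88
Bookshelf £80.32: home furniture, buyer-exempt → 0% → £0.00
Dining chair £134.61: home furniture, buyer-exempt → 0% → £0.00
Tablet £423.47: consumer electronics → 6.25% → £26.47
Pasta (2 lb) £4.24: unprepared food → 3% → £0.13
27" monitor £371.71: consumer electronics → 6.25% → £23.23
Dish soap £8.85: general merchandise → 5% → £0.44
Total tax = £1.88 + £26.47 + £0.13 + £23.23 + £0.44 = £52.15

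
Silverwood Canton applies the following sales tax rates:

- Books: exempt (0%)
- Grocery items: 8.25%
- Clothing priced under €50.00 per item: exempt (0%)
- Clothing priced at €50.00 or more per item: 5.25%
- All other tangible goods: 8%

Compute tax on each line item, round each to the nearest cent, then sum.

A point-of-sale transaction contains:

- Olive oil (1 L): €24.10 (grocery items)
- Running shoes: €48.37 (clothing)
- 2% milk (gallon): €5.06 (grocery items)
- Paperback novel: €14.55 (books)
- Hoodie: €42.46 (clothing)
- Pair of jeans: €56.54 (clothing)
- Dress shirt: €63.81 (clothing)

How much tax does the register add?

€8.73

Olive oil (1 L) €24.10: grocery items → 8.25% → €1.99
Running shoes €48.37: clothing, under €50.00 → 0% → €0.00
2% milk (gallon) €5.06: grocery items → 8.25% → €0.42
Paperback novel €14.55: books → 0% → €0.00
Hoodie €42.46: clothing, under €50.00 → 0% → €0.00
Pair of jeans €56.54: clothing, €50.00 or more → 5.25% → €2.97
Dress shirt €63.81: clothing, €50.00 or more → 5.25% → €3.35
Total tax = €1.99 + €0.42 + €2.97 + €3.35 = €8.73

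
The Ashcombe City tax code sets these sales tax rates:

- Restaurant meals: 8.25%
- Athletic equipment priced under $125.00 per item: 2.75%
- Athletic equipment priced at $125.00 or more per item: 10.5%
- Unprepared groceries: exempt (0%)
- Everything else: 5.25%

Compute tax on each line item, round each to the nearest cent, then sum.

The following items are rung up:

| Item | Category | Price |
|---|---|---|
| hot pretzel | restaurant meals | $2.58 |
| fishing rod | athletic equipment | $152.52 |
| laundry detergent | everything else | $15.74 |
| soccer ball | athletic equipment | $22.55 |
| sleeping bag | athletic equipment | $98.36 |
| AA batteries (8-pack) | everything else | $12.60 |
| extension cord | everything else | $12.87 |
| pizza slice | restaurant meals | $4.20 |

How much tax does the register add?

$22.06

Hot pretzel $2.58: restaurant meals → 8.25% → $0.21
Fishing rod $152.52: athletic equipment, $125.00 or more → 10.5% → $16.01
Laundry detergent $15.74: everything else → 5.25% → $0.83
Soccer ball $22.55: athletic equipment, under $125.00 → 2.75% → $0.62
Sleeping bag $98.36: athletic equipment, under $125.00 → 2.75% → $2.70
AA batteries (8-pack) $12.60: everything else → 5.25% → $0.66
Extension cord $12.87: everything else → 5.25% → $0.68
Pizza slice $4.20: restaurant meals → 8.25% → $0.35
Total tax = $0.21 + $16.01 + $0.83 + $0.62 + $2.70 + $0.66 + $0.68 + $0.35 = $22.06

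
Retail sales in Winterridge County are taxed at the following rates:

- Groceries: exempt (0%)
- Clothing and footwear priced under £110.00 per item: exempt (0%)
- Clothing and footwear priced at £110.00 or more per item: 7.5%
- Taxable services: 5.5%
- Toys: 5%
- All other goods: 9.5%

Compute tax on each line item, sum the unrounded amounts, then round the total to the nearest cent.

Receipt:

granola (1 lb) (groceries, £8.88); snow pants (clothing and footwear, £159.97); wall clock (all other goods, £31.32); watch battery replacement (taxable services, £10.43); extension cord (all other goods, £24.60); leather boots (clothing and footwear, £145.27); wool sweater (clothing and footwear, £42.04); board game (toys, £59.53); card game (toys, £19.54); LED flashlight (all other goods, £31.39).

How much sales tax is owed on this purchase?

Granola (1 lb) £8.88: groceries → 0% → £0.00
Snow pants £159.97: clothing and footwear, £110.00 or more → 7.5% → £11.99775
Wall clock £31.32: all other goods → 9.5% → £2.9754
Watch battery replacement £10.43: taxable services → 5.5% → £0.57365
Extension cord £24.60: all other goods → 9.5% → £2.337
Leather boots £145.27: clothing and footwear, £110.00 or more → 7.5% → £10.89525
Wool sweater £42.04: clothing and footwear, under £110.00 → 0% → £0.00
Board game £59.53: toys → 5% → £2.9765
Card game £19.54: toys → 5% → £0.977
LED flashlight £31.39: all other goods → 9.5% → £2.98205
Unrounded tax sum = £35.7146 → £35.71

£35.71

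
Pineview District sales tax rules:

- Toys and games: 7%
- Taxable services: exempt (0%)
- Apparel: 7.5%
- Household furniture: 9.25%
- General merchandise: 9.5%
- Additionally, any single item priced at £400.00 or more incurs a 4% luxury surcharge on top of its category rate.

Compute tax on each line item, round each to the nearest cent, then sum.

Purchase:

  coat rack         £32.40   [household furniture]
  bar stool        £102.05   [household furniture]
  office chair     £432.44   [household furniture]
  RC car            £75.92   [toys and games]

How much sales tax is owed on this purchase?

£75.05

Coat rack £32.40: household furniture → 9.25% → £3.00
Bar stool £102.05: household furniture → 9.25% → £9.44
Office chair £432.44: household furniture → 9.25% + 4% surcharge = 13.25% → £57.30
RC car £75.92: toys and games → 7% → £5.31
Total tax = £3.00 + £9.44 + £57.30 + £5.31 = £75.05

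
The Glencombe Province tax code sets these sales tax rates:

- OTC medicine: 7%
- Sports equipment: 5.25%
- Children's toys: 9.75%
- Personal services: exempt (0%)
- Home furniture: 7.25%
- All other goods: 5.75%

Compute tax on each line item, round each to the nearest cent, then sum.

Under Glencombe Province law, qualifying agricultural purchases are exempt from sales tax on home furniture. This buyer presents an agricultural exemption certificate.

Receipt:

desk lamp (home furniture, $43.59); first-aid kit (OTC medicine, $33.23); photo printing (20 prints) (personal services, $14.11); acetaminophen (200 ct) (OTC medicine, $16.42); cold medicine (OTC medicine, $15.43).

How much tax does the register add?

$4.56

Desk lamp $43.59: home furniture, buyer-exempt → 0% → $0.00
First-aid kit $33.23: OTC medicine → 7% → $2.33
Photo printing (20 prints) $14.11: personal services → 0% → $0.00
Acetaminophen (200 ct) $16.42: OTC medicine → 7% → $1.15
Cold medicine $15.43: OTC medicine → 7% → $1.08
Total tax = $2.33 + $1.15 + $1.08 = $4.56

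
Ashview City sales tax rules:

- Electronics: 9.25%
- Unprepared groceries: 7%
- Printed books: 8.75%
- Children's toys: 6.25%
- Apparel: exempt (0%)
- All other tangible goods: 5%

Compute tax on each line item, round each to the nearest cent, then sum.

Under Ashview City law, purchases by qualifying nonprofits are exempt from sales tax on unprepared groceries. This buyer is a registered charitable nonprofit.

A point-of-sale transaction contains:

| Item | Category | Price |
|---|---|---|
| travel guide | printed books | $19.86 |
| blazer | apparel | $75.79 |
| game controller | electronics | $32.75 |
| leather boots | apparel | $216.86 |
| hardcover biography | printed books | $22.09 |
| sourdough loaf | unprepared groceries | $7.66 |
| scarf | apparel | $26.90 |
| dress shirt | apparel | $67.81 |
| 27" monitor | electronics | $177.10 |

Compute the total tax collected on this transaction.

Travel guide $19.86: printed books → 8.75% → $1.74
Blazer $75.79: apparel → 0% → $0.00
Game controller $32.75: electronics → 9.25% → $3.03
Leather boots $216.86: apparel → 0% → $0.00
Hardcover biography $22.09: printed books → 8.75% → $1.93
Sourdough loaf $7.66: unprepared groceries, buyer-exempt → 0% → $0.00
Scarf $26.90: apparel → 0% → $0.00
Dress shirt $67.81: apparel → 0% → $0.00
27" monitor $177.10: electronics → 9.25% → $16.38
Total tax = $1.74 + $3.03 + $1.93 + $16.38 = $23.08

$23.08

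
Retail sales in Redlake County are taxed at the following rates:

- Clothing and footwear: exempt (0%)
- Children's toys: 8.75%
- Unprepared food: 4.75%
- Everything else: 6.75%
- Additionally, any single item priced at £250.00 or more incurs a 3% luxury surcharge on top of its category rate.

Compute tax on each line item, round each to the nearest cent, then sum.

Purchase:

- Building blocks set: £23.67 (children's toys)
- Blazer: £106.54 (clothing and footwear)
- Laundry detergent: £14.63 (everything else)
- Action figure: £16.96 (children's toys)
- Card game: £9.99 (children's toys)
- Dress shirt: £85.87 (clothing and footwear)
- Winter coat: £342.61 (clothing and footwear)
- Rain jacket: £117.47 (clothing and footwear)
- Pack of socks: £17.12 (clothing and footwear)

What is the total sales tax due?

£15.69

Building blocks set £23.67: children's toys → 8.75% → £2.07
Blazer £106.54: clothing and footwear → 0% → £0.00
Laundry detergent £14.63: everything else → 6.75% → £0.99
Action figure £16.96: children's toys → 8.75% → £1.48
Card game £9.99: children's toys → 8.75% → £0.87
Dress shirt £85.87: clothing and footwear → 0% → £0.00
Winter coat £342.61: clothing and footwear → 0% + 3% surcharge = 3% → £10.28
Rain jacket £117.47: clothing and footwear → 0% → £0.00
Pack of socks £17.12: clothing and footwear → 0% → £0.00
Total tax = £2.07 + £0.99 + £1.48 + £0.87 + £10.28 = £15.69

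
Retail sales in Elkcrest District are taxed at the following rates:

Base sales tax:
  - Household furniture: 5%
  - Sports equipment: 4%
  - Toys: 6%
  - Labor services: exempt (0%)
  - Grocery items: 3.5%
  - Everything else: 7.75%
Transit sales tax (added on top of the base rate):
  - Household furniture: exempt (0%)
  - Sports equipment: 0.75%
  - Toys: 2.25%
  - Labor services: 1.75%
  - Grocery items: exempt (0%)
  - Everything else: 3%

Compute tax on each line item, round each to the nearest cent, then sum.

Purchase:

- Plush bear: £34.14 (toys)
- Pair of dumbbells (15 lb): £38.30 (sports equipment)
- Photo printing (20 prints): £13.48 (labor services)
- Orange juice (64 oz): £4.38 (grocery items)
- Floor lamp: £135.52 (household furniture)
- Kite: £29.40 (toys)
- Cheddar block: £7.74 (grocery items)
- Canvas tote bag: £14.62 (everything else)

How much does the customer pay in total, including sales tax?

Plush bear £34.14: toys → 6% + 2.25% transit = 8.25% → £2.82
Pair of dumbbells (15 lb) £38.30: sports equipment → 4% + 0.75% transit = 4.75% → £1.82
Photo printing (20 prints) £13.48: labor services → 0% + 1.75% transit = 1.75% → £0.24
Orange juice (64 oz) £4.38: grocery items → 3.5% + 0% transit = 3.5% → £0.15
Floor lamp £135.52: household furniture → 5% + 0% transit = 5% → £6.78
Kite £29.40: toys → 6% + 2.25% transit = 8.25% → £2.43
Cheddar block £7.74: grocery items → 3.5% + 0% transit = 3.5% → £0.27
Canvas tote bag £14.62: everything else → 7.75% + 3% transit = 10.75% → £1.57
Subtotal = £277.58; tax = £16.08; total due = £293.66

£293.66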